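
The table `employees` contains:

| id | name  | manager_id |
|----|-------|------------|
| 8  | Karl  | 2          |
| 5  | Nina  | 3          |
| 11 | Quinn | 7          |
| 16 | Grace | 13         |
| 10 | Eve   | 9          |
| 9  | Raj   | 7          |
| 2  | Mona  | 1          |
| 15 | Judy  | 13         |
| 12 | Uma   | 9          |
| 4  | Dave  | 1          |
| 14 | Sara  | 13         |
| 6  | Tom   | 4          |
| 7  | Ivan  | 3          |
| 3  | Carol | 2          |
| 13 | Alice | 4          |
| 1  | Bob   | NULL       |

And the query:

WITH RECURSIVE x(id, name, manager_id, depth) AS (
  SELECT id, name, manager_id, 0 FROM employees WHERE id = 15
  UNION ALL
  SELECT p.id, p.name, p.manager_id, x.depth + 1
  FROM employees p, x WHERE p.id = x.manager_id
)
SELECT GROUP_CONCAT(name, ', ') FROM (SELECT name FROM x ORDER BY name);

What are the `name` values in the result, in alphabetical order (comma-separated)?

Alice, Bob, Dave, Judy

Base: id=15 (Judy), manager_id=13, depth 0.
Iteration 1: join on id=13 -> Alice (id 13, manager_id=4, depth 1).
Iteration 2: join on id=4 -> Dave (id 4, manager_id=1, depth 2).
Iteration 3: join on id=1 -> Bob (id 1, manager_id=NULL, depth 3).
Iteration 4: manager_id is NULL; no match; recursion stops.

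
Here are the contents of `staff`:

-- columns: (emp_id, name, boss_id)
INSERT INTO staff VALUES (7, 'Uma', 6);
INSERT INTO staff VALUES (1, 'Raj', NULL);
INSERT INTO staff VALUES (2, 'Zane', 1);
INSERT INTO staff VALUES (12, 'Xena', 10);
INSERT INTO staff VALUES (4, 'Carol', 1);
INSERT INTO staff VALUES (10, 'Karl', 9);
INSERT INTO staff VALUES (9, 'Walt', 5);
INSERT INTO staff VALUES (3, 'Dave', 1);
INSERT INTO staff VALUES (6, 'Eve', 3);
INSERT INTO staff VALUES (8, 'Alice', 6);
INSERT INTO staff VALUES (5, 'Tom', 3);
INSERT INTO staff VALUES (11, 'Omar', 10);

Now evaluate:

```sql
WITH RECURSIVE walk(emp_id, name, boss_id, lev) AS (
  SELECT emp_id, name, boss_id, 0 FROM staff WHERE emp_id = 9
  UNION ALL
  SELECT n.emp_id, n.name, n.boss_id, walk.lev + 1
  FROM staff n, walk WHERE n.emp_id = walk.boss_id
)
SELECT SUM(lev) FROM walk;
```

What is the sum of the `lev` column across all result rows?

Base: emp_id=9 (Walt), boss_id=5, lev 0.
Iteration 1: join on emp_id=5 -> Tom (id 5, boss_id=3, lev 1).
Iteration 2: join on emp_id=3 -> Dave (id 3, boss_id=1, lev 2).
Iteration 3: join on emp_id=1 -> Raj (id 1, boss_id=NULL, lev 3).
Iteration 4: boss_id is NULL; no match; recursion stops.
SUM(lev) = 0 + 1 + 2 + 3 = 6.

6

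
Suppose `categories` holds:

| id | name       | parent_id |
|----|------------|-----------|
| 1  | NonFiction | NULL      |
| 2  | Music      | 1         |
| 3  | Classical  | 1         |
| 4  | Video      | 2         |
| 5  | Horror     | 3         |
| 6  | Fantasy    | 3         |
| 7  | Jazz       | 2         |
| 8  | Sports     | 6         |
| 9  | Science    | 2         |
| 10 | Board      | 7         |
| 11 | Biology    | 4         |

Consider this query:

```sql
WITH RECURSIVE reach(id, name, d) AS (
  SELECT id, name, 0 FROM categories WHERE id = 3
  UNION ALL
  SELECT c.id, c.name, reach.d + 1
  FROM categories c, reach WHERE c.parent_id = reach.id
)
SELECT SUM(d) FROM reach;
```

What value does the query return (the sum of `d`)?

Base: id=3 (Classical) at d 0.
Iteration 1: rows with parent_id in {3} -> Horror (id 5, d 1), Fantasy (id 6, d 1).
Iteration 2: rows with parent_id in {5,6} -> Sports (id 8, d 2).
Iteration 3: no rows with parent_id in {8}; recursion stops.
SUM(d) = 0 + 1 + 1 + 2 = 4.

4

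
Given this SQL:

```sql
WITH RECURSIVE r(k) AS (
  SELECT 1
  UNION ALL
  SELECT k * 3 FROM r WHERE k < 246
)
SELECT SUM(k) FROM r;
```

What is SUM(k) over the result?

Base: k=1.
Iteration 1: 1 < 246 holds -> k = 1 * 3 = 3.
Iteration 2: 3 < 246 holds -> k = 3 * 3 = 9.
Iteration 3: 9 < 246 holds -> k = 9 * 3 = 27.
Iteration 4: 27 < 246 holds -> k = 27 * 3 = 81.
Iteration 5: 81 < 246 holds -> k = 81 * 3 = 243.
Iteration 6: 243 < 246 holds -> k = 243 * 3 = 729.
Iteration 7: 729 < 246 fails; recursion stops.
SUM(k) = 1 + 3 + 9 + 27 + 81 + 243 + 729 = 1093.

1093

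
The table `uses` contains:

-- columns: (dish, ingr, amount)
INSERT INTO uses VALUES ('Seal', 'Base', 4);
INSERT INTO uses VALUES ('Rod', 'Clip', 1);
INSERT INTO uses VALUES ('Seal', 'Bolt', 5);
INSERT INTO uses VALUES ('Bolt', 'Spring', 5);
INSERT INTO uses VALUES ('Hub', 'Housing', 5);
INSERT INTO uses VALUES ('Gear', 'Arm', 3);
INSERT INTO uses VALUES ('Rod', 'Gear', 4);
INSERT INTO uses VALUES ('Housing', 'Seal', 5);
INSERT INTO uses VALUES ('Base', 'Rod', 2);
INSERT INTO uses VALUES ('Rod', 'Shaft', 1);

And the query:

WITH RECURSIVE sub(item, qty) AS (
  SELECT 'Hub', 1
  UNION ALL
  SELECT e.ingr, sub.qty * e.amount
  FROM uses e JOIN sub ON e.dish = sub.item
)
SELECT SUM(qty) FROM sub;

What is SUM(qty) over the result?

Base: (Hub, qty=1).
Iteration 1: components of {Hub} -> Housing = 1*5 = 5.
Iteration 2: components of {Housing} -> Seal = 5*5 = 25.
Iteration 3: components of {Seal} -> Base = 25*4 = 100, Bolt = 25*5 = 125.
Iteration 4: components of {Base,Bolt} -> Rod = 100*2 = 200, Spring = 125*5 = 625.
Iteration 5: components of {Rod,Spring} -> Clip = 200*1 = 200, Gear = 200*4 = 800, Shaft = 200*1 = 200.
Iteration 6: components of {Clip,Gear,Shaft} -> Arm = 800*3 = 2400.
Iteration 7: no further components; recursion stops.
SUM(qty) = 1 + 5 + 25 + 100 + 125 + 200 + 625 + 200 + 800 + 200 + 2400 = 4681.

4681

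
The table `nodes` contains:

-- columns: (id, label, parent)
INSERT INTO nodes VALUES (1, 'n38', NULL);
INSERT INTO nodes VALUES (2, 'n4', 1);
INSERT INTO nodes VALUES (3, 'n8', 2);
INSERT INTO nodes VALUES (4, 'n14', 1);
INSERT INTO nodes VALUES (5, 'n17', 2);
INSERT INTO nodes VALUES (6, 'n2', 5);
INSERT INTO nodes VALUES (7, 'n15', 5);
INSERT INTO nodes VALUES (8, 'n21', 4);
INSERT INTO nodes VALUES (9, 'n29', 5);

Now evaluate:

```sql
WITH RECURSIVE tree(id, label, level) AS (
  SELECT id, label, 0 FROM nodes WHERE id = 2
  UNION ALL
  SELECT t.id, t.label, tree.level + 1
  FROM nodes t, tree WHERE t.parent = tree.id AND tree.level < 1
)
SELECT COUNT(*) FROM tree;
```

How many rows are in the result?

3

Base: id=2 (n4) at level 0.
Iteration 1: rows with parent in {2} -> n8 (id 3, level 1), n17 (id 5, level 1).
Iteration 2: level < 1 fails for all current rows; recursion stops.
Total rows emitted: 3.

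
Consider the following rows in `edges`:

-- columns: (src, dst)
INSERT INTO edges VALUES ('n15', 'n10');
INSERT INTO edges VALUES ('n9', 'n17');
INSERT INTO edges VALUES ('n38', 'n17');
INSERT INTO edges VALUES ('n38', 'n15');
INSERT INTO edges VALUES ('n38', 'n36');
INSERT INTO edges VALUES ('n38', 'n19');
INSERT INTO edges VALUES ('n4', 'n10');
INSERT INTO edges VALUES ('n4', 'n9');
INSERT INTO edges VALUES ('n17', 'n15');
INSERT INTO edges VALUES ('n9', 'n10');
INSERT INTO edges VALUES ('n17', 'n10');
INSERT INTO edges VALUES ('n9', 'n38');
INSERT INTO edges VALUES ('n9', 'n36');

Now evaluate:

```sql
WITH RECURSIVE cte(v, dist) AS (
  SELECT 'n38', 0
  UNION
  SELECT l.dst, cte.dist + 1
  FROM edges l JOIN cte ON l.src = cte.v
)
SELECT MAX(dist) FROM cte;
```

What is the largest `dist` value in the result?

Base: (n38, dist=0).
Iteration 1: edges from {n38} -> (n15, dist=1), (n17, dist=1), (n19, dist=1), (n36, dist=1).
Iteration 2: edges from {n15,n17,n19,n36} -> (n10, dist=2), (n15, dist=2). [UNION drops 1 duplicate row(s)]
Iteration 3: edges from {n10,n15} -> (n10, dist=3).
Iteration 4: no outgoing edges from {n10}; recursion stops.
dist values: 0, 1, 1, 1, 1, 2, 2, 3; the maximum is 3.

3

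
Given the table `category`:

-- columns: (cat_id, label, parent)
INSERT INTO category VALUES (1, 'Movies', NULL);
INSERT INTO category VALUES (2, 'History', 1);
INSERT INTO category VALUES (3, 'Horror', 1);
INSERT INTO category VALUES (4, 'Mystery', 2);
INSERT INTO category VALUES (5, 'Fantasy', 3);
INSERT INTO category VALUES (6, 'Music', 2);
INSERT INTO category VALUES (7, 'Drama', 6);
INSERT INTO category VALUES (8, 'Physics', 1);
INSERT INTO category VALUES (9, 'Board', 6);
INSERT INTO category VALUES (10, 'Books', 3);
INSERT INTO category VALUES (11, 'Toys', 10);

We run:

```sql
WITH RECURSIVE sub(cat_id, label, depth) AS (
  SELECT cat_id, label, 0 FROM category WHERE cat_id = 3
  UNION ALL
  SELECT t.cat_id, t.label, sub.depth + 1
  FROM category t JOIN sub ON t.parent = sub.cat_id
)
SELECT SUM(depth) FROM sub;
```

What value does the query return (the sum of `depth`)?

4

Base: cat_id=3 (Horror) at depth 0.
Iteration 1: rows with parent in {3} -> Fantasy (id 5, depth 1), Books (id 10, depth 1).
Iteration 2: rows with parent in {5,10} -> Toys (id 11, depth 2).
Iteration 3: no rows with parent in {11}; recursion stops.
SUM(depth) = 0 + 1 + 1 + 2 = 4.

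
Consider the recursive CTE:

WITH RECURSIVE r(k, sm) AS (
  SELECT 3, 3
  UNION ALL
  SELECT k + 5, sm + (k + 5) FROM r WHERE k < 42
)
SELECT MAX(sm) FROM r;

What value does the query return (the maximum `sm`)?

Base: k=3, sm=3.
Iteration 1: 3 < 42 holds -> k = 3 + 5 = 8, sm = 3 + 8 = 11.
Iteration 2: 8 < 42 holds -> k = 8 + 5 = 13, sm = 11 + 13 = 24.
Iteration 3: 13 < 42 holds -> k = 13 + 5 = 18, sm = 24 + 18 = 42.
Iteration 4: 18 < 42 holds -> k = 18 + 5 = 23, sm = 42 + 23 = 65.
Iteration 5: 23 < 42 holds -> k = 23 + 5 = 28, sm = 65 + 28 = 93.
Iteration 6: 28 < 42 holds -> k = 28 + 5 = 33, sm = 93 + 33 = 126.
Iteration 7: 33 < 42 holds -> k = 33 + 5 = 38, sm = 126 + 38 = 164.
Iteration 8: 38 < 42 holds -> k = 38 + 5 = 43, sm = 164 + 43 = 207.
Iteration 9: 43 < 42 fails; recursion stops.
sm values: 3, 11, 24, 42, 65, 93, 126, 164, 207; the maximum is 207.

207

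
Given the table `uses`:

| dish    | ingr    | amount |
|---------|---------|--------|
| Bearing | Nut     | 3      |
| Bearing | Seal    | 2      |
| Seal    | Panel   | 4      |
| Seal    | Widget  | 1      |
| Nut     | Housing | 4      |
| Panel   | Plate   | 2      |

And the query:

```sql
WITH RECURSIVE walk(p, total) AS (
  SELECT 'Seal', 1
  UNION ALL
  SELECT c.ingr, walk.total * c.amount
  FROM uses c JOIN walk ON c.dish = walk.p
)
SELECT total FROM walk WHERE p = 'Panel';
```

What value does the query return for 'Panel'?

Base: (Seal, total=1).
Iteration 1: components of {Seal} -> Panel = 1*4 = 4, Widget = 1*1 = 1.
Iteration 2: components of {Panel,Widget} -> Plate = 4*2 = 8.
Iteration 3: no further components; recursion stops.

4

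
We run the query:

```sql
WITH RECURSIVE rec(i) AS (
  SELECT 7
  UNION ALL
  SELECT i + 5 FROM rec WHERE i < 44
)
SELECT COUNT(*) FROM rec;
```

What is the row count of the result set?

Base: i=7.
Iteration 1: 7 < 44 holds -> i = 7 + 5 = 12.
Iteration 2: 12 < 44 holds -> i = 12 + 5 = 17.
Iteration 3: 17 < 44 holds -> i = 17 + 5 = 22.
Iteration 4: 22 < 44 holds -> i = 22 + 5 = 27.
Iteration 5: 27 < 44 holds -> i = 27 + 5 = 32.
Iteration 6: 32 < 44 holds -> i = 32 + 5 = 37.
Iteration 7: 37 < 44 holds -> i = 37 + 5 = 42.
Iteration 8: 42 < 44 holds -> i = 42 + 5 = 47.
Iteration 9: 47 < 44 fails; recursion stops.
Total rows emitted: 9.

9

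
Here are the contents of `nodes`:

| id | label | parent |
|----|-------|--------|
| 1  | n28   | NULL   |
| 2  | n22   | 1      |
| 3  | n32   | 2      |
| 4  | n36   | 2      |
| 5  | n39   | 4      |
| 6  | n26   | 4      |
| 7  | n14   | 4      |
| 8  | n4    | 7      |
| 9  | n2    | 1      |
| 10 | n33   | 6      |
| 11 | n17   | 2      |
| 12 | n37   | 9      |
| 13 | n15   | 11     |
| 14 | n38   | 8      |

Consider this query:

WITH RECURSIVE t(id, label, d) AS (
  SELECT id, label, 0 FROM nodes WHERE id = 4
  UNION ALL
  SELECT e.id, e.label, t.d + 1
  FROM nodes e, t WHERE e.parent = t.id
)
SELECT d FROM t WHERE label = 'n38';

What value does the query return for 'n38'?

Base: id=4 (n36) at d 0.
Iteration 1: rows with parent in {4} -> n39 (id 5, d 1), n26 (id 6, d 1), n14 (id 7, d 1).
Iteration 2: rows with parent in {5,6,7} -> n4 (id 8, d 2), n33 (id 10, d 2).
Iteration 3: rows with parent in {8,10} -> n38 (id 14, d 3).
Iteration 4: no rows with parent in {14}; recursion stops.

3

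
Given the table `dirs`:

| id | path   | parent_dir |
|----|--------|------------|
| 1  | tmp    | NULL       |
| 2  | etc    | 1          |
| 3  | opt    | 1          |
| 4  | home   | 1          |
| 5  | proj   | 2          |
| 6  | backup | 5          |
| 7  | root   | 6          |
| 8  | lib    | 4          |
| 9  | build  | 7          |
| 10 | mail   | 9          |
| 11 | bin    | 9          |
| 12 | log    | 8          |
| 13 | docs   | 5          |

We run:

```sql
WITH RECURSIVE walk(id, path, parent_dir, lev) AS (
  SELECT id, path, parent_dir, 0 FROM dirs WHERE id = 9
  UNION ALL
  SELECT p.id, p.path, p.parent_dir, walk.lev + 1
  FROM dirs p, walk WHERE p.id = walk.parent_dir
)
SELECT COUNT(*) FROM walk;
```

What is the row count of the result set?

Base: id=9 (build), parent_dir=7, lev 0.
Iteration 1: join on id=7 -> root (id 7, parent_dir=6, lev 1).
Iteration 2: join on id=6 -> backup (id 6, parent_dir=5, lev 2).
Iteration 3: join on id=5 -> proj (id 5, parent_dir=2, lev 3).
Iteration 4: join on id=2 -> etc (id 2, parent_dir=1, lev 4).
Iteration 5: join on id=1 -> tmp (id 1, parent_dir=NULL, lev 5).
Iteration 6: parent_dir is NULL; no match; recursion stops.
Total rows emitted: 6.

6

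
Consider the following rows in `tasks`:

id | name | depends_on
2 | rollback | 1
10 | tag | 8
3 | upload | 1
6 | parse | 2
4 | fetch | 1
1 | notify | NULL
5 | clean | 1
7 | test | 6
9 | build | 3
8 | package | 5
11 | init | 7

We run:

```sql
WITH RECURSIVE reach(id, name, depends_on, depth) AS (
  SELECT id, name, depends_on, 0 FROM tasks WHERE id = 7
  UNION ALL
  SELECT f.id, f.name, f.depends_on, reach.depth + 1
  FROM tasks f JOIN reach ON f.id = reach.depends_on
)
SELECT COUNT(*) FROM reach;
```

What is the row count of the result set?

4

Base: id=7 (test), depends_on=6, depth 0.
Iteration 1: join on id=6 -> parse (id 6, depends_on=2, depth 1).
Iteration 2: join on id=2 -> rollback (id 2, depends_on=1, depth 2).
Iteration 3: join on id=1 -> notify (id 1, depends_on=NULL, depth 3).
Iteration 4: depends_on is NULL; no match; recursion stops.
Total rows emitted: 4.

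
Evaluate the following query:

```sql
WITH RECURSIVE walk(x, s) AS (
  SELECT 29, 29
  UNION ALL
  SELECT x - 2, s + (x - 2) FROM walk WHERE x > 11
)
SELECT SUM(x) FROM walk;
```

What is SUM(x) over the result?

Base: x=29, s=29.
Iteration 1: 29 > 11 holds -> x = 29 - 2 = 27, s = 29 + 27 = 56.
Iteration 2: 27 > 11 holds -> x = 27 - 2 = 25, s = 56 + 25 = 81.
Iteration 3: 25 > 11 holds -> x = 25 - 2 = 23, s = 81 + 23 = 104.
Iteration 4: 23 > 11 holds -> x = 23 - 2 = 21, s = 104 + 21 = 125.
Iteration 5: 21 > 11 holds -> x = 21 - 2 = 19, s = 125 + 19 = 144.
Iteration 6: 19 > 11 holds -> x = 19 - 2 = 17, s = 144 + 17 = 161.
Iteration 7: 17 > 11 holds -> x = 17 - 2 = 15, s = 161 + 15 = 176.
Iteration 8: 15 > 11 holds -> x = 15 - 2 = 13, s = 176 + 13 = 189.
Iteration 9: 13 > 11 holds -> x = 13 - 2 = 11, s = 189 + 11 = 200.
Iteration 10: 11 > 11 fails; recursion stops.
SUM(x) = 29 + 27 + 25 + 23 + 21 + 19 + 17 + 15 + 13 + 11 = 200.

200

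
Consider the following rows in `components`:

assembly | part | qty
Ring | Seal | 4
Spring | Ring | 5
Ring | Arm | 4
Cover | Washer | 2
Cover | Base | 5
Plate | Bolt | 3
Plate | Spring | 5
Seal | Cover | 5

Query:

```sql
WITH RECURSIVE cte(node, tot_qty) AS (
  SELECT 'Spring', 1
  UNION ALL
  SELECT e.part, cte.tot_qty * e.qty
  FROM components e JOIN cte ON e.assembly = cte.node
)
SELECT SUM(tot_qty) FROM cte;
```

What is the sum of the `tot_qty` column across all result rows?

Base: (Spring, tot_qty=1).
Iteration 1: components of {Spring} -> Ring = 1*5 = 5.
Iteration 2: components of {Ring} -> Arm = 5*4 = 20, Seal = 5*4 = 20.
Iteration 3: components of {Arm,Seal} -> Cover = 20*5 = 100.
Iteration 4: components of {Cover} -> Base = 100*5 = 500, Washer = 100*2 = 200.
Iteration 5: no further components; recursion stops.
SUM(tot_qty) = 1 + 5 + 20 + 20 + 100 + 500 + 200 = 846.

846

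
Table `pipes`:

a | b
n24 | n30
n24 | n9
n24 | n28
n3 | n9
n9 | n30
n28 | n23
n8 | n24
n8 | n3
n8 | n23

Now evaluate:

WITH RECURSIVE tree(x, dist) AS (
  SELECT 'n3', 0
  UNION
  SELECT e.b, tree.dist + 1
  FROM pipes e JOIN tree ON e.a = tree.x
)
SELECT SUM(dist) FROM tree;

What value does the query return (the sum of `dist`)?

3

Base: (n3, dist=0).
Iteration 1: edges from {n3} -> (n9, dist=1).
Iteration 2: edges from {n9} -> (n30, dist=2).
Iteration 3: no outgoing edges from {n30}; recursion stops.
SUM(dist) = 0 + 1 + 2 = 3.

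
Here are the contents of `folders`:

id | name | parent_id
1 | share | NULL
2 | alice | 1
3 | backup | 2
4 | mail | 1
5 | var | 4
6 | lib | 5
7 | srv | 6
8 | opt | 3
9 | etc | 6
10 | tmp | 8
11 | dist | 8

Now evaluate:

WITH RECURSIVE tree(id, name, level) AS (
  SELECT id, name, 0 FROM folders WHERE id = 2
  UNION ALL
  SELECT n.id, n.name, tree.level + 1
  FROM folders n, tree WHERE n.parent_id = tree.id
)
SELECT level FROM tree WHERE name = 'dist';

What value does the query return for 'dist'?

Base: id=2 (alice) at level 0.
Iteration 1: rows with parent_id in {2} -> backup (id 3, level 1).
Iteration 2: rows with parent_id in {3} -> opt (id 8, level 2).
Iteration 3: rows with parent_id in {8} -> tmp (id 10, level 3), dist (id 11, level 3).
Iteration 4: no rows with parent_id in {10,11}; recursion stops.

3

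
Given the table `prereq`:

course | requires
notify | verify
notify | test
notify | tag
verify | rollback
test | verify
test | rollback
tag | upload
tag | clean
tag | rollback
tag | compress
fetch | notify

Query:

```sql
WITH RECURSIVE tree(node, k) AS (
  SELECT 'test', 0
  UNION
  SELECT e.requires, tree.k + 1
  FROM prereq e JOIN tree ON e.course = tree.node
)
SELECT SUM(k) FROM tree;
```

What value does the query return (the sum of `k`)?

4

Base: (test, k=0).
Iteration 1: edges from {test} -> (rollback, k=1), (verify, k=1).
Iteration 2: edges from {rollback,verify} -> (rollback, k=2).
Iteration 3: no outgoing edges from {rollback}; recursion stops.
SUM(k) = 0 + 1 + 1 + 2 = 4.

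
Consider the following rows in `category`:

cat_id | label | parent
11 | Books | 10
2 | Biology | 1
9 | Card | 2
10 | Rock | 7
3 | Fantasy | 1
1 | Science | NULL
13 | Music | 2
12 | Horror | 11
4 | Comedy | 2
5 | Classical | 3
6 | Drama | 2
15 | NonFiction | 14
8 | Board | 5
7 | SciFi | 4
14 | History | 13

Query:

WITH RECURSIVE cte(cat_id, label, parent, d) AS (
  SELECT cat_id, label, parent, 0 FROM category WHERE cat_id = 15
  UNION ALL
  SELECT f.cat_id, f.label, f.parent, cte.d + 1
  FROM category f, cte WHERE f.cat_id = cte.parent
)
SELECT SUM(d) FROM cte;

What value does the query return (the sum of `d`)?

10

Base: cat_id=15 (NonFiction), parent=14, d 0.
Iteration 1: join on cat_id=14 -> History (id 14, parent=13, d 1).
Iteration 2: join on cat_id=13 -> Music (id 13, parent=2, d 2).
Iteration 3: join on cat_id=2 -> Biology (id 2, parent=1, d 3).
Iteration 4: join on cat_id=1 -> Science (id 1, parent=NULL, d 4).
Iteration 5: parent is NULL; no match; recursion stops.
SUM(d) = 0 + 1 + 2 + 3 + 4 = 10.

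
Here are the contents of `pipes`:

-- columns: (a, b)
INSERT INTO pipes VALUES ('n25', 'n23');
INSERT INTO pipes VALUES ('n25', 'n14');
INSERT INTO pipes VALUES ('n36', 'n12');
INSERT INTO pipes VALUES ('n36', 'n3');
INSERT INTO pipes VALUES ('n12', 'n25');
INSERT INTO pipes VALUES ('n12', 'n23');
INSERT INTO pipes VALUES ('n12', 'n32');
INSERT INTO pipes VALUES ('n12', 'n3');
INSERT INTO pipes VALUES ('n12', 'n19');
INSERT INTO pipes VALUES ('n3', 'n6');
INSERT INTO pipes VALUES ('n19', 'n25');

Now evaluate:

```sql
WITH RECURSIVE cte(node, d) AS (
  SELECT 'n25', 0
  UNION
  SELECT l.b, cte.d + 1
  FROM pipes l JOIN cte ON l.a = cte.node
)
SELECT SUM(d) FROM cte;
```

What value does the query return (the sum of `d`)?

2

Base: (n25, d=0).
Iteration 1: edges from {n25} -> (n14, d=1), (n23, d=1).
Iteration 2: no outgoing edges from {n14,n23}; recursion stops.
SUM(d) = 0 + 1 + 1 = 2.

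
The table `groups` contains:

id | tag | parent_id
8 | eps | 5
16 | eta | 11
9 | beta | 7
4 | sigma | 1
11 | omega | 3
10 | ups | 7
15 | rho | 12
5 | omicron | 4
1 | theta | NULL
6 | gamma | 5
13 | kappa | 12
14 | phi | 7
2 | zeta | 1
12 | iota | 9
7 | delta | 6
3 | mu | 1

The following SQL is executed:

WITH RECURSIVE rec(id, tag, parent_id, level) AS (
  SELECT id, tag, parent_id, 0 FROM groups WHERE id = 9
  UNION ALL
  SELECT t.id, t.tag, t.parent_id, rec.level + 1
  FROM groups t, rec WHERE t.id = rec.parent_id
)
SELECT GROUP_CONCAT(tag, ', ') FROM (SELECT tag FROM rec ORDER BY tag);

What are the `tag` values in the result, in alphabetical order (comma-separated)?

beta, delta, gamma, omicron, sigma, theta

Base: id=9 (beta), parent_id=7, level 0.
Iteration 1: join on id=7 -> delta (id 7, parent_id=6, level 1).
Iteration 2: join on id=6 -> gamma (id 6, parent_id=5, level 2).
Iteration 3: join on id=5 -> omicron (id 5, parent_id=4, level 3).
Iteration 4: join on id=4 -> sigma (id 4, parent_id=1, level 4).
Iteration 5: join on id=1 -> theta (id 1, parent_id=NULL, level 5).
Iteration 6: parent_id is NULL; no match; recursion stops.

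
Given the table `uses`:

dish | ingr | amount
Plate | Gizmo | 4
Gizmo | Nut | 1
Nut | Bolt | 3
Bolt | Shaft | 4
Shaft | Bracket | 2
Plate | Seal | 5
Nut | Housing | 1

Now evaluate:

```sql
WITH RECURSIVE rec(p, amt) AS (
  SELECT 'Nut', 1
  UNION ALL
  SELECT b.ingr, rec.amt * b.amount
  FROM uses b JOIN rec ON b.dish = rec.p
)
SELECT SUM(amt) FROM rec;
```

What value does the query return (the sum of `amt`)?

41

Base: (Nut, amt=1).
Iteration 1: components of {Nut} -> Bolt = 1*3 = 3, Housing = 1*1 = 1.
Iteration 2: components of {Bolt,Housing} -> Shaft = 3*4 = 12.
Iteration 3: components of {Shaft} -> Bracket = 12*2 = 24.
Iteration 4: no further components; recursion stops.
SUM(amt) = 1 + 3 + 1 + 12 + 24 = 41.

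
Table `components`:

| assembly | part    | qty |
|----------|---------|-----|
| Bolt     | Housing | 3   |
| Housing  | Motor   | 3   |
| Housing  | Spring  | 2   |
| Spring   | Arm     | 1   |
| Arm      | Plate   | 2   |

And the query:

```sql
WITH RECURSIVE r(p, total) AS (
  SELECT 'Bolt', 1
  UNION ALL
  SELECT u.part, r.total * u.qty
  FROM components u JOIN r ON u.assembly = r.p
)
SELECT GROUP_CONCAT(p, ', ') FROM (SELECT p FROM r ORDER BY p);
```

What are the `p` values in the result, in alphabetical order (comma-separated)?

Arm, Bolt, Housing, Motor, Plate, Spring

Base: (Bolt, total=1).
Iteration 1: components of {Bolt} -> Housing = 1*3 = 3.
Iteration 2: components of {Housing} -> Motor = 3*3 = 9, Spring = 3*2 = 6.
Iteration 3: components of {Motor,Spring} -> Arm = 6*1 = 6.
Iteration 4: components of {Arm} -> Plate = 6*2 = 12.
Iteration 5: no further components; recursion stops.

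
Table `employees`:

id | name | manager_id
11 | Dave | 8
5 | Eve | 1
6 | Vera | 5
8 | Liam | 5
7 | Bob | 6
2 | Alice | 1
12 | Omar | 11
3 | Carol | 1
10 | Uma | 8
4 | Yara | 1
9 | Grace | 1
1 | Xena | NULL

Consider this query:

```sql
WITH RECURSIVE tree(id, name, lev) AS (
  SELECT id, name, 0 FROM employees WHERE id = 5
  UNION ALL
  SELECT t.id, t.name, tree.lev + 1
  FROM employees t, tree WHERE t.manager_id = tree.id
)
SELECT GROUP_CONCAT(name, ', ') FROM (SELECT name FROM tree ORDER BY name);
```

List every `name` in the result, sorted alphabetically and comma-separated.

Bob, Dave, Eve, Liam, Omar, Uma, Vera

Base: id=5 (Eve) at lev 0.
Iteration 1: rows with manager_id in {5} -> Vera (id 6, lev 1), Liam (id 8, lev 1).
Iteration 2: rows with manager_id in {6,8} -> Bob (id 7, lev 2), Uma (id 10, lev 2), Dave (id 11, lev 2).
Iteration 3: rows with manager_id in {7,10,11} -> Omar (id 12, lev 3).
Iteration 4: no rows with manager_id in {12}; recursion stops.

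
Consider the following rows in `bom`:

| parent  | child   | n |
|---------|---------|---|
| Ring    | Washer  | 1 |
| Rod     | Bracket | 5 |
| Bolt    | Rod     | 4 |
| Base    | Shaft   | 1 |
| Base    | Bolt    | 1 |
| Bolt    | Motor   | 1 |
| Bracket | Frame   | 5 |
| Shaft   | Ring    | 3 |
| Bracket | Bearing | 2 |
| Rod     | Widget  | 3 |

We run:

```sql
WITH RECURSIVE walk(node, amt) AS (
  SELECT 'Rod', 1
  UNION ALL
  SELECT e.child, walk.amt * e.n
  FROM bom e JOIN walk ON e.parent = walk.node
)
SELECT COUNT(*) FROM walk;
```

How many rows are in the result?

5

Base: (Rod, amt=1).
Iteration 1: components of {Rod} -> Bracket = 1*5 = 5, Widget = 1*3 = 3.
Iteration 2: components of {Bracket,Widget} -> Bearing = 5*2 = 10, Frame = 5*5 = 25.
Iteration 3: no further components; recursion stops.
Total rows emitted: 5.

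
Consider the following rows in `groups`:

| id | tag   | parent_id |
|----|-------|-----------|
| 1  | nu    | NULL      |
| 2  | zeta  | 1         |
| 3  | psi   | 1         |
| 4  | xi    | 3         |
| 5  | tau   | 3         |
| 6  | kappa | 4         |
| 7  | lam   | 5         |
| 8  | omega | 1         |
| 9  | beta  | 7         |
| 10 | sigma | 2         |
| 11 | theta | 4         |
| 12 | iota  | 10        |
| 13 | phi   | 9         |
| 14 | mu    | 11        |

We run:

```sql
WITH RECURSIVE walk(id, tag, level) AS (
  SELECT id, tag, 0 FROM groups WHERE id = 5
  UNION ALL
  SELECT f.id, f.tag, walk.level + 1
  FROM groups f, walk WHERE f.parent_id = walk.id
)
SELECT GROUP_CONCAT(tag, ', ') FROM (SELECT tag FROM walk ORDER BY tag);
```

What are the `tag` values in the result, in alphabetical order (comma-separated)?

beta, lam, phi, tau

Base: id=5 (tau) at level 0.
Iteration 1: rows with parent_id in {5} -> lam (id 7, level 1).
Iteration 2: rows with parent_id in {7} -> beta (id 9, level 2).
Iteration 3: rows with parent_id in {9} -> phi (id 13, level 3).
Iteration 4: no rows with parent_id in {13}; recursion stops.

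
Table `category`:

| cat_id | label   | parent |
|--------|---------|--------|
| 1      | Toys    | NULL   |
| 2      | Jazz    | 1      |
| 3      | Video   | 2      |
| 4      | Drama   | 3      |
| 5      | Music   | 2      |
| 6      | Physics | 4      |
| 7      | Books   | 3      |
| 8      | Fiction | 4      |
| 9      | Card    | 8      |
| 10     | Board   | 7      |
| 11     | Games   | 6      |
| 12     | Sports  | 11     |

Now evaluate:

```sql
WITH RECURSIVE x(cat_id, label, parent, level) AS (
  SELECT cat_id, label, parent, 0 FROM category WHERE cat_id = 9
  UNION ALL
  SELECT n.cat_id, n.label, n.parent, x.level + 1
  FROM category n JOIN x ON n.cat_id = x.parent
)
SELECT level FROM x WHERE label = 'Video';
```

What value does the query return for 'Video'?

Base: cat_id=9 (Card), parent=8, level 0.
Iteration 1: join on cat_id=8 -> Fiction (id 8, parent=4, level 1).
Iteration 2: join on cat_id=4 -> Drama (id 4, parent=3, level 2).
Iteration 3: join on cat_id=3 -> Video (id 3, parent=2, level 3).
Iteration 4: join on cat_id=2 -> Jazz (id 2, parent=1, level 4).
Iteration 5: join on cat_id=1 -> Toys (id 1, parent=NULL, level 5).
Iteration 6: parent is NULL; no match; recursion stops.

3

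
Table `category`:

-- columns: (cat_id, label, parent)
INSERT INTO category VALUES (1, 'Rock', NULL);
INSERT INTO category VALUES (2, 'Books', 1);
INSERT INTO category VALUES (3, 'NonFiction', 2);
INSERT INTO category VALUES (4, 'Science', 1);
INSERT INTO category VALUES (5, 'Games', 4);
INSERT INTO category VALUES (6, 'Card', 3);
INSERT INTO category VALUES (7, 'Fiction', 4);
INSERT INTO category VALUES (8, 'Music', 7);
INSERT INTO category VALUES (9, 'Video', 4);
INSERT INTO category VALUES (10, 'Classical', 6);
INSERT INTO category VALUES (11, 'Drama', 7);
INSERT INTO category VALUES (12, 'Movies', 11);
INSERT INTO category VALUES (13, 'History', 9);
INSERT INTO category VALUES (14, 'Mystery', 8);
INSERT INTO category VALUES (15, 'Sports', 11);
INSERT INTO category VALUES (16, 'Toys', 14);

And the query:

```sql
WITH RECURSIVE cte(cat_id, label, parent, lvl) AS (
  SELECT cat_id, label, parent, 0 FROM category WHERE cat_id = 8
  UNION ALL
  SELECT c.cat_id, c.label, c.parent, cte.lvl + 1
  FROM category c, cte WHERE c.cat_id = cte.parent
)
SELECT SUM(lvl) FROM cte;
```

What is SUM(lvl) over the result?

6

Base: cat_id=8 (Music), parent=7, lvl 0.
Iteration 1: join on cat_id=7 -> Fiction (id 7, parent=4, lvl 1).
Iteration 2: join on cat_id=4 -> Science (id 4, parent=1, lvl 2).
Iteration 3: join on cat_id=1 -> Rock (id 1, parent=NULL, lvl 3).
Iteration 4: parent is NULL; no match; recursion stops.
SUM(lvl) = 0 + 1 + 2 + 3 = 6.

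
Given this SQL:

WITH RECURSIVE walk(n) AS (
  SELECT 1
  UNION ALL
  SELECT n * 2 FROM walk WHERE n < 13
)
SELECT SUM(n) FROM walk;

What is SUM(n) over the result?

31

Base: n=1.
Iteration 1: 1 < 13 holds -> n = 1 * 2 = 2.
Iteration 2: 2 < 13 holds -> n = 2 * 2 = 4.
Iteration 3: 4 < 13 holds -> n = 4 * 2 = 8.
Iteration 4: 8 < 13 holds -> n = 8 * 2 = 16.
Iteration 5: 16 < 13 fails; recursion stops.
SUM(n) = 1 + 2 + 4 + 8 + 16 = 31.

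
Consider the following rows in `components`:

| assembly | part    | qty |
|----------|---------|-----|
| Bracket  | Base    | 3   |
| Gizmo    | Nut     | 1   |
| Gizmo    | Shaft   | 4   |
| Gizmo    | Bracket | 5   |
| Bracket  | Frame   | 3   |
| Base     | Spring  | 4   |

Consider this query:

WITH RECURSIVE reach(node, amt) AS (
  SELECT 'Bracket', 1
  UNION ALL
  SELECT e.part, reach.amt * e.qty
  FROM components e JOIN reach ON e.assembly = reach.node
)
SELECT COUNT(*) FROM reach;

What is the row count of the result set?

Base: (Bracket, amt=1).
Iteration 1: components of {Bracket} -> Base = 1*3 = 3, Frame = 1*3 = 3.
Iteration 2: components of {Base,Frame} -> Spring = 3*4 = 12.
Iteration 3: no further components; recursion stops.
Total rows emitted: 4.

4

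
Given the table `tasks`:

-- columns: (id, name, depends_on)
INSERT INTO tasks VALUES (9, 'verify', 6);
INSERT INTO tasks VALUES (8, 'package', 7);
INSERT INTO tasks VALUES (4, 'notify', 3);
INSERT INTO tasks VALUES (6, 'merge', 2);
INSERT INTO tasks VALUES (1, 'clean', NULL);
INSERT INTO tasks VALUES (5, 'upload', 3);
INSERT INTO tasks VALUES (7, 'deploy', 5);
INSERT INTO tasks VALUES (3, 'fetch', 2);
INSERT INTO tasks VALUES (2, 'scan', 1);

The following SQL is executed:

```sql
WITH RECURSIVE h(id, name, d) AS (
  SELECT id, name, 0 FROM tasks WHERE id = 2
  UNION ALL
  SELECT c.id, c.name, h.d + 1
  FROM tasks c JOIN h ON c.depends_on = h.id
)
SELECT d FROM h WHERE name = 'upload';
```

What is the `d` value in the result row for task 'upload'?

2

Base: id=2 (scan) at d 0.
Iteration 1: rows with depends_on in {2} -> fetch (id 3, d 1), merge (id 6, d 1).
Iteration 2: rows with depends_on in {3,6} -> notify (id 4, d 2), upload (id 5, d 2), verify (id 9, d 2).
Iteration 3: rows with depends_on in {4,5,9} -> deploy (id 7, d 3).
Iteration 4: rows with depends_on in {7} -> package (id 8, d 4).
Iteration 5: no rows with depends_on in {8}; recursion stops.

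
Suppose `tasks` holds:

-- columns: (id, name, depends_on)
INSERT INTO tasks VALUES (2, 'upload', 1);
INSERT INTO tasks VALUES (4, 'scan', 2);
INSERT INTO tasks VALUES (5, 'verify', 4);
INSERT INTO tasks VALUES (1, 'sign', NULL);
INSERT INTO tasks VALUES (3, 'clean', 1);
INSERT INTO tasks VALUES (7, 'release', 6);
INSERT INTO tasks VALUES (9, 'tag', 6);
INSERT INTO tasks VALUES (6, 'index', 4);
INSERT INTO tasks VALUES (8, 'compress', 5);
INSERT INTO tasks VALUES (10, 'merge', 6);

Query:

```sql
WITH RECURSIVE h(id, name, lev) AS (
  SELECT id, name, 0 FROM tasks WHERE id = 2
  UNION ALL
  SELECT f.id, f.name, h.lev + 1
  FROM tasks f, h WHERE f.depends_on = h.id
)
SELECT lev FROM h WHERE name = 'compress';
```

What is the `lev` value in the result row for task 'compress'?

3

Base: id=2 (upload) at lev 0.
Iteration 1: rows with depends_on in {2} -> scan (id 4, lev 1).
Iteration 2: rows with depends_on in {4} -> verify (id 5, lev 2), index (id 6, lev 2).
Iteration 3: rows with depends_on in {5,6} -> release (id 7, lev 3), compress (id 8, lev 3), tag (id 9, lev 3), merge (id 10, lev 3).
Iteration 4: no rows with depends_on in {7,8,9,10}; recursion stops.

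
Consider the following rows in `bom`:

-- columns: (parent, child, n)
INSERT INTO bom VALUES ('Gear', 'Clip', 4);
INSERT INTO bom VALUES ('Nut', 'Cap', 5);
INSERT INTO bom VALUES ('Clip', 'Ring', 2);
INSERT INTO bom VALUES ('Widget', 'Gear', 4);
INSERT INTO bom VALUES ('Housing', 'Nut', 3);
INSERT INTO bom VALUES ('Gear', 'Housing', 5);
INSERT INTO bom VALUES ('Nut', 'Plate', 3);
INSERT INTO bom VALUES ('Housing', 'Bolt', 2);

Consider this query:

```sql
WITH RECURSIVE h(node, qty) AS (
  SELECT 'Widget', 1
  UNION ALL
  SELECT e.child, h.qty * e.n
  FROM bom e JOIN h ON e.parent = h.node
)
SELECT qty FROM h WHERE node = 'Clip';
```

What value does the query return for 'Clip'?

Base: (Widget, qty=1).
Iteration 1: components of {Widget} -> Gear = 1*4 = 4.
Iteration 2: components of {Gear} -> Clip = 4*4 = 16, Housing = 4*5 = 20.
Iteration 3: components of {Clip,Housing} -> Bolt = 20*2 = 40, Nut = 20*3 = 60, Ring = 16*2 = 32.
Iteration 4: components of {Bolt,Nut,Ring} -> Cap = 60*5 = 300, Plate = 60*3 = 180.
Iteration 5: no further components; recursion stops.

16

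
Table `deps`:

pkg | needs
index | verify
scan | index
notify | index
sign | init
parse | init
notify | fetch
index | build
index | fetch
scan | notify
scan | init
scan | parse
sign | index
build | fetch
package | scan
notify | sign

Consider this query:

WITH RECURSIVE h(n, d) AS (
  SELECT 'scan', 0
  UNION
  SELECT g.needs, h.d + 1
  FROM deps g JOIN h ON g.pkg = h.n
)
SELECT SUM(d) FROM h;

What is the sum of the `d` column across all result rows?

48

Base: (scan, d=0).
Iteration 1: edges from {scan} -> (index, d=1), (init, d=1), (notify, d=1), (parse, d=1).
Iteration 2: edges from {index,init,notify,parse} -> (build, d=2), (fetch, d=2), (index, d=2), (init, d=2), (sign, d=2), (verify, d=2). [UNION drops 1 duplicate row(s)]
Iteration 3: edges from {build,fetch,index,init,sign,verify} -> (build, d=3), (fetch, d=3), (index, d=3), (init, d=3), (verify, d=3). [UNION drops 1 duplicate row(s)]
Iteration 4: edges from {build,fetch,index,init,verify} -> (build, d=4), (fetch, d=4), (verify, d=4). [UNION drops 1 duplicate row(s)]
Iteration 5: edges from {build,fetch,verify} -> (fetch, d=5).
Iteration 6: no outgoing edges from {fetch}; recursion stops.
SUM(d) = 0 + 1 + 1 + 1 + 1 + 2 + 2 + 2 + 2 + 2 + 2 + 3 + 3 + 3 + ... (20 terms) = 48.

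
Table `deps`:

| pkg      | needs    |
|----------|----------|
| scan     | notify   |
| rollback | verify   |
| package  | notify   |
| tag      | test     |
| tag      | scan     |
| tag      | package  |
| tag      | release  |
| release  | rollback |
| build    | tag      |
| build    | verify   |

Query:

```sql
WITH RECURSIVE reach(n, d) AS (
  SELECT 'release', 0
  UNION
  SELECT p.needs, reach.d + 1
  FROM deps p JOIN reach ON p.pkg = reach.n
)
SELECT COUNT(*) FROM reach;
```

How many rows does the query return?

Base: (release, d=0).
Iteration 1: edges from {release} -> (rollback, d=1).
Iteration 2: edges from {rollback} -> (verify, d=2).
Iteration 3: no outgoing edges from {verify}; recursion stops.
Total rows emitted: 3.

3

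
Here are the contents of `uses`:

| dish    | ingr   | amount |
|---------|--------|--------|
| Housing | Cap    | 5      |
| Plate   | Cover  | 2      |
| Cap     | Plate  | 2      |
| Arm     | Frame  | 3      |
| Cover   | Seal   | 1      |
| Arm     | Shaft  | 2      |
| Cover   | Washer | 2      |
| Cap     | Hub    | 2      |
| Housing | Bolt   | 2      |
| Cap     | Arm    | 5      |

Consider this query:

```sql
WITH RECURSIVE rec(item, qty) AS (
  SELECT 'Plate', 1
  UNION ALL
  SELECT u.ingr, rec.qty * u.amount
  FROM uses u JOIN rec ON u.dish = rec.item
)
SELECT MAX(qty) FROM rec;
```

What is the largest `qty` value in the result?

Base: (Plate, qty=1).
Iteration 1: components of {Plate} -> Cover = 1*2 = 2.
Iteration 2: components of {Cover} -> Seal = 2*1 = 2, Washer = 2*2 = 4.
Iteration 3: no further components; recursion stops.
qty values: 1, 2, 4, 2; the maximum is 4.

4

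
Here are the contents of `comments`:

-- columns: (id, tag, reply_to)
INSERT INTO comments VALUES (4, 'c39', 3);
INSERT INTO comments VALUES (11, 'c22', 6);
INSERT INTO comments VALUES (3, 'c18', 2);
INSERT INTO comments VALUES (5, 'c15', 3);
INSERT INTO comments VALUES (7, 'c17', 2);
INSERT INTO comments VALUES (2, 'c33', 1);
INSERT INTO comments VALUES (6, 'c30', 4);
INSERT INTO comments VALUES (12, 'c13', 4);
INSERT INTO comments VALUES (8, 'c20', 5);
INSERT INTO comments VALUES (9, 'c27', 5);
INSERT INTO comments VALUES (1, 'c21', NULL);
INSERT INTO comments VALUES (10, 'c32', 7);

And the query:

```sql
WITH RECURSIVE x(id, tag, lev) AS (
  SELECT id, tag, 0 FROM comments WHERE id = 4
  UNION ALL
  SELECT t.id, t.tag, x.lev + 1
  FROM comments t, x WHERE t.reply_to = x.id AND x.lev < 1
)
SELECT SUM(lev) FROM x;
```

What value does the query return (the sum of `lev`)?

2

Base: id=4 (c39) at lev 0.
Iteration 1: rows with reply_to in {4} -> c30 (id 6, lev 1), c13 (id 12, lev 1).
Iteration 2: lev < 1 fails for all current rows; recursion stops.
SUM(lev) = 0 + 1 + 1 = 2.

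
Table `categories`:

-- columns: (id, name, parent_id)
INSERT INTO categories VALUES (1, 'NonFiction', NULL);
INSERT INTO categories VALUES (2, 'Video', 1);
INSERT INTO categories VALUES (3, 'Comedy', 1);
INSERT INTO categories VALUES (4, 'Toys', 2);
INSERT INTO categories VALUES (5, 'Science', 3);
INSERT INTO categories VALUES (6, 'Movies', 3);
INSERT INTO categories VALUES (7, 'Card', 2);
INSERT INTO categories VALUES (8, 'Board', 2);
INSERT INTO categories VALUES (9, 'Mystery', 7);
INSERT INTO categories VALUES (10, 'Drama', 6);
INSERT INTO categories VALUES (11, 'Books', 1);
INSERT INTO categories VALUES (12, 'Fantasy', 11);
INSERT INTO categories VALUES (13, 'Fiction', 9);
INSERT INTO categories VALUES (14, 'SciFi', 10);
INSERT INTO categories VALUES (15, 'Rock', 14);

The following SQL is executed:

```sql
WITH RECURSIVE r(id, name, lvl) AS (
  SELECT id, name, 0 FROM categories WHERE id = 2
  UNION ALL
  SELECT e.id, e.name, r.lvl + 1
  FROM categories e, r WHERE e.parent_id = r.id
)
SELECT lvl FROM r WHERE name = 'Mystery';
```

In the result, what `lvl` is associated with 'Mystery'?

Base: id=2 (Video) at lvl 0.
Iteration 1: rows with parent_id in {2} -> Toys (id 4, lvl 1), Card (id 7, lvl 1), Board (id 8, lvl 1).
Iteration 2: rows with parent_id in {4,7,8} -> Mystery (id 9, lvl 2).
Iteration 3: rows with parent_id in {9} -> Fiction (id 13, lvl 3).
Iteration 4: no rows with parent_id in {13}; recursion stops.

2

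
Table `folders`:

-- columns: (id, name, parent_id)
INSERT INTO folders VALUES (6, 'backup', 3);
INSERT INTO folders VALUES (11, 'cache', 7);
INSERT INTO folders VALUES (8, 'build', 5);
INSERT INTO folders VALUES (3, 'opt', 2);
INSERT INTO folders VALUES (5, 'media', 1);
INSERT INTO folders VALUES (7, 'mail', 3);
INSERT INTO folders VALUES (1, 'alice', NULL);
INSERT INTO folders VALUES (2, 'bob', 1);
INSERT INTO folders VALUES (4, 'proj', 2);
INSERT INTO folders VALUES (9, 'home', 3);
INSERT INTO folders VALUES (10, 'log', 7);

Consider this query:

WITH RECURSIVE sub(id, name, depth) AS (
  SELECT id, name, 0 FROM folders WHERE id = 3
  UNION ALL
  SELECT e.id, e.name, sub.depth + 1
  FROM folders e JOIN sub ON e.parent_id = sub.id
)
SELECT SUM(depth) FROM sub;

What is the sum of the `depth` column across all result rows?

7

Base: id=3 (opt) at depth 0.
Iteration 1: rows with parent_id in {3} -> backup (id 6, depth 1), mail (id 7, depth 1), home (id 9, depth 1).
Iteration 2: rows with parent_id in {6,7,9} -> log (id 10, depth 2), cache (id 11, depth 2).
Iteration 3: no rows with parent_id in {10,11}; recursion stops.
SUM(depth) = 0 + 1 + 1 + 1 + 2 + 2 = 7.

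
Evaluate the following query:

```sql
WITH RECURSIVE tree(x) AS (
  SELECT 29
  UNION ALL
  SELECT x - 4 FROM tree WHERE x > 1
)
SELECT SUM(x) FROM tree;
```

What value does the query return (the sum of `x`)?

120

Base: x=29.
Iteration 1: 29 > 1 holds -> x = 29 - 4 = 25.
Iteration 2: 25 > 1 holds -> x = 25 - 4 = 21.
Iteration 3: 21 > 1 holds -> x = 21 - 4 = 17.
Iteration 4: 17 > 1 holds -> x = 17 - 4 = 13.
Iteration 5: 13 > 1 holds -> x = 13 - 4 = 9.
Iteration 6: 9 > 1 holds -> x = 9 - 4 = 5.
Iteration 7: 5 > 1 holds -> x = 5 - 4 = 1.
Iteration 8: 1 > 1 fails; recursion stops.
SUM(x) = 29 + 25 + 21 + 17 + 13 + 9 + 5 + 1 = 120.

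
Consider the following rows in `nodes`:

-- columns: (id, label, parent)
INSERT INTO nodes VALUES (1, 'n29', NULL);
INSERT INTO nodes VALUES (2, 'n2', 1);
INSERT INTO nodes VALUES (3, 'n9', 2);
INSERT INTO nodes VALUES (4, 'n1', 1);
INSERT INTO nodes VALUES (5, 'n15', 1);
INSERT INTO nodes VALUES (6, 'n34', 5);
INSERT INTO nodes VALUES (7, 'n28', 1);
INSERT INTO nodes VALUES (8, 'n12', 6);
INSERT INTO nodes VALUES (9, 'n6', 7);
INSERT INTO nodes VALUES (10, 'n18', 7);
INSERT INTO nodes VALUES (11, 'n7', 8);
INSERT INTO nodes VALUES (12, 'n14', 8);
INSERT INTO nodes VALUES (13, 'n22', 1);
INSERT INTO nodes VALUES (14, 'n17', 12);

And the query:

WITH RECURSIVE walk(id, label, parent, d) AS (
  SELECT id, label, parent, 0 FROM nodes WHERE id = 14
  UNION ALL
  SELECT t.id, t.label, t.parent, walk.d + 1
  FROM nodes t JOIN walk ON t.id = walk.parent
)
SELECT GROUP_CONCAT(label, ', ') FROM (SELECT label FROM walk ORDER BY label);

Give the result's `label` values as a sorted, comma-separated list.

n12, n14, n15, n17, n29, n34

Base: id=14 (n17), parent=12, d 0.
Iteration 1: join on id=12 -> n14 (id 12, parent=8, d 1).
Iteration 2: join on id=8 -> n12 (id 8, parent=6, d 2).
Iteration 3: join on id=6 -> n34 (id 6, parent=5, d 3).
Iteration 4: join on id=5 -> n15 (id 5, parent=1, d 4).
Iteration 5: join on id=1 -> n29 (id 1, parent=NULL, d 5).
Iteration 6: parent is NULL; no match; recursion stops.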